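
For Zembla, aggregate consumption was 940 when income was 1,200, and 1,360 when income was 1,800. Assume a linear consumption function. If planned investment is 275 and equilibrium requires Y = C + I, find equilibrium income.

Y = 1250

MPC = (1360 − 940)/(1800 − 1200) = 420/600 = 0.7
a = 940 − 0.7(1200) = 100
Equilibrium: Y = 100 + 0.7Y + 275
0.3Y = 375, so Y = 375/0.3 = 1250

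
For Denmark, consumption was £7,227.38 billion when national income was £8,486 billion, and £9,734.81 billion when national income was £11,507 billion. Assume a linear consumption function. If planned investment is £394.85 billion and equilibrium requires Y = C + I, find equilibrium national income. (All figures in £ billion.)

MPC = (9734.81 − 7227.38)/(11507 − 8486) = 2507.43/3021 = 0.83
a = 7227.38 − 0.83(8486) = 184
Equilibrium: Y = 184 + 0.83Y + 394.85
0.17Y = 578.85, so Y = 578.85/0.17 = 3405

Y = 3405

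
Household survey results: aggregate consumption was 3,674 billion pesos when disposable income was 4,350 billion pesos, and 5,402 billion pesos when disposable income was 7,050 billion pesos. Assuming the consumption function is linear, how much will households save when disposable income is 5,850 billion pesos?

MPC = (5402 − 3674)/(7050 − 4350) = 1728/2700 = 0.64
a = 3674 − 0.64(4350) = 3674 − 2784 = 890
C = 890 + 0.64(5850) = 4634
S = 5850 − 4634 = 1216

S = 1216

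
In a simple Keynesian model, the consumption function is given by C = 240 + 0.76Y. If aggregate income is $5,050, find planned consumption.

C = 4078

C = 240 + 0.76(5050) = 240 + 3838 = 4078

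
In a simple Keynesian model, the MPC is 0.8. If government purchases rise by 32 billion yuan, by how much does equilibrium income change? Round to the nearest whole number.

The multiplier is 1/(1 − MPC) = 1/0.2.
ΔY = 32/0.2 = 160.00 ≈ 160

ΔY ≈ 160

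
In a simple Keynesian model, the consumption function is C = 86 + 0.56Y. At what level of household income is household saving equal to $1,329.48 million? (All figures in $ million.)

Y = 3217

S = Y − C = -86 + 0.44Y
-86 + 0.44Y = 1329.48, so 0.44Y = 1415.48 and Y = 3217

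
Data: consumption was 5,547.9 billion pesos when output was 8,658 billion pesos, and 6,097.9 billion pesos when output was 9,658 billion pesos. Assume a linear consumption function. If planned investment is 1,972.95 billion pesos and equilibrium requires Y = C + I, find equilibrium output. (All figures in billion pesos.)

MPC = (6097.9 − 5547.9)/(9658 − 8658) = 550/1000 = 0.55
a = 5547.9 − 0.55(8658) = 786
Equilibrium: Y = 786 + 0.55Y + 1972.95
0.45Y = 2758.95, so Y = 2758.95/0.45 = 6131

Y = 6131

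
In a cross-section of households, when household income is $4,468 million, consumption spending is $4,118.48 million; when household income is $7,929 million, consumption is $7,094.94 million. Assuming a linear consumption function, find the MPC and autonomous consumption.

MPC = 0.86; a = 276

MPC = ΔC/ΔY = (7094.94 − 4118.48)/(7929 − 4468) = 2976.46/3461 = 0.86
a = C − MPC·Y = 4118.48 − 0.86(4468) = 4118.48 − 3842.48 = 276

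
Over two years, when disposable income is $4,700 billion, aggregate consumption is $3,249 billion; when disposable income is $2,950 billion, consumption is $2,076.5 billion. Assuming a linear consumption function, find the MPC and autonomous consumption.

MPC = ΔC/ΔY = (3249 − 2076.5)/(4700 − 2950) = 1172.5/1750 = 0.67
a = C − MPC·Y = 2076.5 − 0.67(2950) = 2076.5 − 1976.5 = 100

MPC = 0.67; a = 100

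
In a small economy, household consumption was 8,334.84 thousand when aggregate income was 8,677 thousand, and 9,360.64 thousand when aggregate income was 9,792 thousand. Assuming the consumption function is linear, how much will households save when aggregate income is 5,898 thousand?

MPC = (9360.64 − 8334.84)/(9792 − 8677) = 1025.8/1115 = 0.92
a = 8334.84 − 0.92(8677) = 8334.84 − 7982.84 = 352
C = 352 + 0.92(5898) = 5778.16
S = 5898 − 5778.16 = 119.84

S = 119.84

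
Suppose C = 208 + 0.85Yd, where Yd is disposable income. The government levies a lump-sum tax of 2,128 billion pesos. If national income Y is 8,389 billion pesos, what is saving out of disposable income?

S = 731.15

Yd = Y − T = 8389 − 2128 = 6261
C = 208 + 0.85(6261) = 208 + 5321.85 = 5529.85
S = Yd − C = 6261 − 5529.85 = 731.15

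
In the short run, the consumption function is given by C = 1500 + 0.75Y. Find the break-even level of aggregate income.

At break-even, C = Y: 1500 + 0.75Y = Y
0.25Y = 1500, so Y = 1500/0.25 = 6000

Y = 6000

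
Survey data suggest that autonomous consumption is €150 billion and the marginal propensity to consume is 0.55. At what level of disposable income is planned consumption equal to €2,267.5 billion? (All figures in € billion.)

Y = 3850

150 + 0.55Y = 2267.5
0.55Y = 2117.5, so Y = 2117.5/0.55 = 3850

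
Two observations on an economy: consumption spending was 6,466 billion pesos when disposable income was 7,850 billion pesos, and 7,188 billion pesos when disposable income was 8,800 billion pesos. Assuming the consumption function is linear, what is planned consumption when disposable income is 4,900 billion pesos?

MPC = (7188 − 6466)/(8800 − 7850) = 722/950 = 0.76
a = 6466 − 0.76(7850) = 6466 − 5966 = 500
C = 500 + 0.76(4900) = 500 + 3724 = 4224

C = 4224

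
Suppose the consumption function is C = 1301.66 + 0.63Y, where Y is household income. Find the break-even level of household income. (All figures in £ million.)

At break-even, C = Y: 1301.66 + 0.63Y = Y
0.37Y = 1301.66, so Y = 1301.66/0.37 = 3518

Y = 3518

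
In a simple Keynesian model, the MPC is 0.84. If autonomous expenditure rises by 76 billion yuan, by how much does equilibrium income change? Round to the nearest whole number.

ΔY ≈ 475

The multiplier is 1/(1 − MPC) = 1/0.16.
ΔY = 76/0.16 = 475.00 ≈ 475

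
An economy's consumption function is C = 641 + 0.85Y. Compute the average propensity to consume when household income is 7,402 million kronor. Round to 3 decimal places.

APC = 0.937

C = 641 + 0.85(7402) = 6932.7
APC = C/Y = 6932.7/7402 = 0.937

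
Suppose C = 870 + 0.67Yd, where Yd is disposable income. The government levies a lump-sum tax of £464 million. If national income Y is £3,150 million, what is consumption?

C = 2669.62

Yd = Y − T = 3150 − 464 = 2686
C = 870 + 0.67(2686) = 870 + 1799.62 = 2669.62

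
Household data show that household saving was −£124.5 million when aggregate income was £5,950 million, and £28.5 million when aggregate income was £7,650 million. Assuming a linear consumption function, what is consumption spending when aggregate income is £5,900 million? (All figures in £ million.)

C = 6029

MPS = ΔS/ΔY = (28.5 − (-124.5))/(7650 − 5950) = 153/1700 = 0.09
MPC = 1 − MPS = 0.91
Autonomous saving = -124.5 − 0.09(5950) = -660, so a = 660
C = 660 + 0.91(5900) = 660 + 5369 = 6029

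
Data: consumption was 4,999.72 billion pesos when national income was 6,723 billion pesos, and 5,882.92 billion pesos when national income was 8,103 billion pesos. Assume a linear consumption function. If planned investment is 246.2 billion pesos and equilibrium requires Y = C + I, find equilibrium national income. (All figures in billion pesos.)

Y = 2620

MPC = (5882.92 − 4999.72)/(8103 − 6723) = 883.2/1380 = 0.64
a = 4999.72 − 0.64(6723) = 697
Equilibrium: Y = 697 + 0.64Y + 246.2
0.36Y = 943.2, so Y = 943.2/0.36 = 2620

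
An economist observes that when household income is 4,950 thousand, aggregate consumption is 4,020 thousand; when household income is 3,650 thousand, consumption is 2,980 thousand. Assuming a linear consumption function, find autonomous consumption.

MPC = ΔC/ΔY = (4020 − 2980)/(4950 − 3650) = 1040/1300 = 0.8
a = C − MPC·Y = 2980 − 0.8(3650) = 2980 − 2920 = 60

a = 60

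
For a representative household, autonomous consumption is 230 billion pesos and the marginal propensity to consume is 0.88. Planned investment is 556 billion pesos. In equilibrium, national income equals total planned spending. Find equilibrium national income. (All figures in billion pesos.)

Y = C + I = 230 + 0.88Y + 556
Y − 0.88Y = 786
0.12Y = 786, so Y = 786/0.12 = 6550

Y = 6550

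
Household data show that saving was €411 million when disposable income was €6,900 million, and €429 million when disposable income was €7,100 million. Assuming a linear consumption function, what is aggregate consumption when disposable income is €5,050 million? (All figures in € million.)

C = 4805.5

MPS = ΔS/ΔY = (429 − 411)/(7100 − 6900) = 18/200 = 0.09
MPC = 1 − MPS = 0.91
Autonomous saving = 411 − 0.09(6900) = -210, so a = 210
C = 210 + 0.91(5050) = 210 + 4595.5 = 4805.5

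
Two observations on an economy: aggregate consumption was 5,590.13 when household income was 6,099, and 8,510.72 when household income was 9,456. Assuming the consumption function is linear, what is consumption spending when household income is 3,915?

C = 3690.05

MPC = (8510.72 − 5590.13)/(9456 − 6099) = 2920.59/3357 = 0.87
a = 5590.13 − 0.87(6099) = 5590.13 − 5306.13 = 284
C = 284 + 0.87(3915) = 284 + 3406.05 = 3690.05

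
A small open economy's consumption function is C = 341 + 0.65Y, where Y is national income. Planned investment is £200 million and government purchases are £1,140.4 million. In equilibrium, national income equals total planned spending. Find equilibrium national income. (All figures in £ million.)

Y = C + I + G = 341 + 0.65Y + 200 + 1140.4
Y − 0.65Y = 1681.4
0.35Y = 1681.4, so Y = 1681.4/0.35 = 4804

Y = 4804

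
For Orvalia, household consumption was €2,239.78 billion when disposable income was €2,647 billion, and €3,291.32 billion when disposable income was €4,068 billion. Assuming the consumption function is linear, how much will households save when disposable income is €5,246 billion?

S = 1082.96

MPC = (3291.32 − 2239.78)/(4068 − 2647) = 1051.54/1421 = 0.74
a = 2239.78 − 0.74(2647) = 2239.78 − 1958.78 = 281
C = 281 + 0.74(5246) = 4163.04
S = 5246 − 4163.04 = 1082.96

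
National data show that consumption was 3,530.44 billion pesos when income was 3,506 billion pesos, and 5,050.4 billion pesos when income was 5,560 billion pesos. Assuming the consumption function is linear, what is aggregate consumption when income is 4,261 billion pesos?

MPC = (5050.4 − 3530.44)/(5560 − 3506) = 1519.96/2054 = 0.74
a = 3530.44 − 0.74(3506) = 3530.44 − 2594.44 = 936
C = 936 + 0.74(4261) = 936 + 3153.14 = 4089.14

C = 4089.14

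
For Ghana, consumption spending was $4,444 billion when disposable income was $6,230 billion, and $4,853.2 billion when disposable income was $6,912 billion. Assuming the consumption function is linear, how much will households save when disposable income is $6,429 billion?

S = 1865.6

MPC = (4853.2 − 4444)/(6912 − 6230) = 409.2/682 = 0.6
a = 4444 − 0.6(6230) = 4444 − 3738 = 706
C = 706 + 0.6(6429) = 4563.4
S = 6429 − 4563.4 = 1865.6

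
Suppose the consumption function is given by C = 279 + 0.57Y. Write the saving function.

S = Y − C = Y − (279 + 0.57Y) = -279 + (1 − 0.57)Y

S = -279 + 0.43Y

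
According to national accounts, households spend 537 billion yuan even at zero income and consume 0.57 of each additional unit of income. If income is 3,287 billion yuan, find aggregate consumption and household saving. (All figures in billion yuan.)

C = 537 + 0.57(3287) = 537 + 1873.59 = 2410.59
S = Y − C = 3287 − 2410.59 = 876.41

C = 2410.59; S = 876.41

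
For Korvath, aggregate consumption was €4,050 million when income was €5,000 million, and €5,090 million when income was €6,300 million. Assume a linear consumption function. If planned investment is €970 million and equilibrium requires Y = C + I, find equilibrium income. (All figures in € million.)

MPC = (5090 − 4050)/(6300 − 5000) = 1040/1300 = 0.8
a = 4050 − 0.8(5000) = 50
Equilibrium: Y = 50 + 0.8Y + 970
0.2Y = 1020, so Y = 1020/0.2 = 5100

Y = 5100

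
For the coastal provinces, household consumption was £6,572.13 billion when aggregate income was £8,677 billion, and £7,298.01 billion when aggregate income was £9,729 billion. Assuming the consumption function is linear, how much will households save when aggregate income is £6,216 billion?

MPC = (7298.01 − 6572.13)/(9729 − 8677) = 725.88/1052 = 0.69
a = 6572.13 − 0.69(8677) = 6572.13 − 5987.13 = 585
C = 585 + 0.69(6216) = 4874.04
S = 6216 − 4874.04 = 1341.96

S = 1341.96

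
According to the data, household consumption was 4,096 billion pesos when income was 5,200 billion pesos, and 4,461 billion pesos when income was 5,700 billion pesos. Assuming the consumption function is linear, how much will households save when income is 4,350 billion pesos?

MPC = (4461 − 4096)/(5700 − 5200) = 365/500 = 0.73
a = 4096 − 0.73(5200) = 4096 − 3796 = 300
C = 300 + 0.73(4350) = 3475.5
S = 4350 − 3475.5 = 874.5

S = 874.5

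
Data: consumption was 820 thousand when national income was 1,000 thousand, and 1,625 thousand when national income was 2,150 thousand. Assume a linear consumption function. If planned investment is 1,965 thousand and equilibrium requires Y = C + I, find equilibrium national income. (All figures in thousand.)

Y = 6950

MPC = (1625 − 820)/(2150 − 1000) = 805/1150 = 0.7
a = 820 − 0.7(1000) = 120
Equilibrium: Y = 120 + 0.7Y + 1965
0.3Y = 2085, so Y = 2085/0.3 = 6950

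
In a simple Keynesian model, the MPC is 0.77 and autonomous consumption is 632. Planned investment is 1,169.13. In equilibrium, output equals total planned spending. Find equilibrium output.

Y = 7831

Y = C + I = 632 + 0.77Y + 1169.13
Y − 0.77Y = 1801.13
0.23Y = 1801.13, so Y = 1801.13/0.23 = 7831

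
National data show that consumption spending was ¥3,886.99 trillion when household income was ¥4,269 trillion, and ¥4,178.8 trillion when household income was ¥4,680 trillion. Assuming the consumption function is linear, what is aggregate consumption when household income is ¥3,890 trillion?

C = 3617.9

MPC = (4178.8 − 3886.99)/(4680 − 4269) = 291.81/411 = 0.71
a = 3886.99 − 0.71(4269) = 3886.99 − 3030.99 = 856
C = 856 + 0.71(3890) = 856 + 2761.9 = 3617.9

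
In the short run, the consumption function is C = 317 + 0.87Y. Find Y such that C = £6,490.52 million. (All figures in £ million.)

317 + 0.87Y = 6490.52
0.87Y = 6173.52, so Y = 6173.52/0.87 = 7096

Y = 7096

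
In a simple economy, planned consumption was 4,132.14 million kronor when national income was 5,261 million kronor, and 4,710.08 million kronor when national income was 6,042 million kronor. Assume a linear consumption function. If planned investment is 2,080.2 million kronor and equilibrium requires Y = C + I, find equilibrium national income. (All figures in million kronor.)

MPC = (4710.08 − 4132.14)/(6042 − 5261) = 577.94/781 = 0.74
a = 4132.14 − 0.74(5261) = 239
Equilibrium: Y = 239 + 0.74Y + 2080.2
0.26Y = 2319.2, so Y = 2319.2/0.26 = 8920

Y = 8920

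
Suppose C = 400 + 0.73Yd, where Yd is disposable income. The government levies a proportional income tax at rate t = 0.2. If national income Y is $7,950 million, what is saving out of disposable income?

Yd = (1 − 0.2)(7950) = 0.8(7950) = 6360
C = 400 + 0.73(6360) = 400 + 4642.8 = 5042.8
S = Yd − C = 6360 − 5042.8 = 1317.2

S = 1317.2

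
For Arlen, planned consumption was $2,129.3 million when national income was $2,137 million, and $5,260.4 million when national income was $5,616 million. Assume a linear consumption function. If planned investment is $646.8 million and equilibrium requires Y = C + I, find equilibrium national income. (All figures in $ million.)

MPC = (5260.4 − 2129.3)/(5616 − 2137) = 3131.1/3479 = 0.9
a = 2129.3 − 0.9(2137) = 206
Equilibrium: Y = 206 + 0.9Y + 646.8
0.1Y = 852.8, so Y = 852.8/0.1 = 8528

Y = 8528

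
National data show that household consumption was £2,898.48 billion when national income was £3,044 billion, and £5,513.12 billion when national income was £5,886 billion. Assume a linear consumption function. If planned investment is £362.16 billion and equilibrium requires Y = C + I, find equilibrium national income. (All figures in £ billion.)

Y = 5752

MPC = (5513.12 − 2898.48)/(5886 − 3044) = 2614.64/2842 = 0.92
a = 2898.48 − 0.92(3044) = 98
Equilibrium: Y = 98 + 0.92Y + 362.16
0.08Y = 460.16, so Y = 460.16/0.08 = 5752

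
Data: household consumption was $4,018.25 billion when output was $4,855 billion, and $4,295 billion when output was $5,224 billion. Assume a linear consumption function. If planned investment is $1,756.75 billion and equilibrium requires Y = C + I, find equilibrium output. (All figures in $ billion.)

MPC = (4295 − 4018.25)/(5224 − 4855) = 276.75/369 = 0.75
a = 4018.25 − 0.75(4855) = 377
Equilibrium: Y = 377 + 0.75Y + 1756.75
0.25Y = 2133.75, so Y = 2133.75/0.25 = 8535

Y = 8535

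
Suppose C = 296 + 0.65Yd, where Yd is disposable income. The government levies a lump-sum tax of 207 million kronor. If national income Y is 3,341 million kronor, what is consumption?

C = 2333.1

Yd = Y − T = 3341 − 207 = 3134
C = 296 + 0.65(3134) = 296 + 2037.1 = 2333.1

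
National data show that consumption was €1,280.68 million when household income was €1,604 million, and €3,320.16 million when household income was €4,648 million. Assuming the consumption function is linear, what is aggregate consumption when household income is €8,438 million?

C = 5859.46

MPC = (3320.16 − 1280.68)/(4648 − 1604) = 2039.48/3044 = 0.67
a = 1280.68 − 0.67(1604) = 1280.68 − 1074.68 = 206
C = 206 + 0.67(8438) = 206 + 5653.46 = 5859.46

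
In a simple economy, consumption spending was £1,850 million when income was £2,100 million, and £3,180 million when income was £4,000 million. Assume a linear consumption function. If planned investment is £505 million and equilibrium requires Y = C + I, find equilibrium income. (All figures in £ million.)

Y = 2950

MPC = (3180 − 1850)/(4000 − 2100) = 1330/1900 = 0.7
a = 1850 − 0.7(2100) = 380
Equilibrium: Y = 380 + 0.7Y + 505
0.3Y = 885, so Y = 885/0.3 = 2950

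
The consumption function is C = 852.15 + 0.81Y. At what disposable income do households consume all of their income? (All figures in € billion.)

Y = 4485

At break-even, C = Y: 852.15 + 0.81Y = Y
0.19Y = 852.15, so Y = 852.15/0.19 = 4485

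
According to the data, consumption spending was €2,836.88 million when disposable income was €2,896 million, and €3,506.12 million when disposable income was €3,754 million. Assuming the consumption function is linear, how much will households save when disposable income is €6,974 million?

MPC = (3506.12 − 2836.88)/(3754 − 2896) = 669.24/858 = 0.78
a = 2836.88 − 0.78(2896) = 2836.88 − 2258.88 = 578
C = 578 + 0.78(6974) = 6017.72
S = 6974 − 6017.72 = 956.28

S = 956.28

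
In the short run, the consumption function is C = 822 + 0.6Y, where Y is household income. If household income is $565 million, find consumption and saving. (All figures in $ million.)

C = 822 + 0.6(565) = 822 + 339 = 1161
S = Y − C = 565 − 1161 = -596

C = 1161; S = -596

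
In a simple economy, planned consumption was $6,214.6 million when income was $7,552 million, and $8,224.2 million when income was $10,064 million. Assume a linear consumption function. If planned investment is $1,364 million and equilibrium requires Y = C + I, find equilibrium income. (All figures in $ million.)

Y = 7685

MPC = (8224.2 − 6214.6)/(10064 − 7552) = 2009.6/2512 = 0.8
a = 6214.6 − 0.8(7552) = 173
Equilibrium: Y = 173 + 0.8Y + 1364
0.2Y = 1537, so Y = 1537/0.2 = 7685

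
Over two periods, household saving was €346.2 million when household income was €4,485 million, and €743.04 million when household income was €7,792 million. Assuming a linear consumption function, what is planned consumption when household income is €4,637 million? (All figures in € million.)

C = 4272.56

MPS = ΔS/ΔY = (743.04 − 346.2)/(7792 − 4485) = 396.84/3307 = 0.12
MPC = 1 − MPS = 0.88
Autonomous saving = 346.2 − 0.12(4485) = -192, so a = 192
C = 192 + 0.88(4637) = 192 + 4080.56 = 4272.56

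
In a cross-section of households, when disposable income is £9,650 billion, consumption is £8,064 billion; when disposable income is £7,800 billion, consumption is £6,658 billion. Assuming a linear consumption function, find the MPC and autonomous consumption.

MPC = ΔC/ΔY = (8064 − 6658)/(9650 − 7800) = 1406/1850 = 0.76
a = C − MPC·Y = 6658 − 0.76(7800) = 6658 − 5928 = 730

MPC = 0.76; a = 730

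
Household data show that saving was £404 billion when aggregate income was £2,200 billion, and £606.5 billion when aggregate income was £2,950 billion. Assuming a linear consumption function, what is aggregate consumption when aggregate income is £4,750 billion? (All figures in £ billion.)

C = 3657.5

MPS = ΔS/ΔY = (606.5 − 404)/(2950 − 2200) = 202.5/750 = 0.27
MPC = 1 − MPS = 0.73
Autonomous saving = 404 − 0.27(2200) = -190, so a = 190
C = 190 + 0.73(4750) = 190 + 3467.5 = 3657.5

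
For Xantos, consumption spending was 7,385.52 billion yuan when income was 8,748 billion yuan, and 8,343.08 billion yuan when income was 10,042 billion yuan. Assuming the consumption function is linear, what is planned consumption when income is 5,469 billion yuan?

C = 4959.06

MPC = (8343.08 − 7385.52)/(10042 − 8748) = 957.56/1294 = 0.74
a = 7385.52 − 0.74(8748) = 7385.52 − 6473.52 = 912
C = 912 + 0.74(5469) = 912 + 4047.06 = 4959.06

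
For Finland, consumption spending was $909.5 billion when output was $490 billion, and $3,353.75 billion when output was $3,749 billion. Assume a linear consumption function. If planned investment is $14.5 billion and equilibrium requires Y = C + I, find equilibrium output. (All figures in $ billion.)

MPC = (3353.75 − 909.5)/(3749 − 490) = 2444.25/3259 = 0.75
a = 909.5 − 0.75(490) = 542
Equilibrium: Y = 542 + 0.75Y + 14.5
0.25Y = 556.5, so Y = 556.5/0.25 = 2226

Y = 2226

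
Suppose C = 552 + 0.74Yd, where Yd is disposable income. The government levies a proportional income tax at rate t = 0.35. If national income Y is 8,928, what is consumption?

C = 4846.368

Yd = (1 − 0.35)(8928) = 0.65(8928) = 5803.2
C = 552 + 0.74(5803.2) = 552 + 4294.368 = 4846.368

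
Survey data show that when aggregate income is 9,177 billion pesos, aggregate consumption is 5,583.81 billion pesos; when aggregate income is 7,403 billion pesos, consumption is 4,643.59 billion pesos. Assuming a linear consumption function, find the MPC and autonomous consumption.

MPC = 0.53; a = 720

MPC = ΔC/ΔY = (5583.81 − 4643.59)/(9177 − 7403) = 940.22/1774 = 0.53
a = C − MPC·Y = 4643.59 − 0.53(7403) = 4643.59 − 3923.59 = 720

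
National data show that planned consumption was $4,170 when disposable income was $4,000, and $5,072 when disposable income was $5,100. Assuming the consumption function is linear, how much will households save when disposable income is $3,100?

S = -332

MPC = (5072 − 4170)/(5100 − 4000) = 902/1100 = 0.82
a = 4170 − 0.82(4000) = 4170 − 3280 = 890
C = 890 + 0.82(3100) = 3432
S = 3100 − 3432 = -332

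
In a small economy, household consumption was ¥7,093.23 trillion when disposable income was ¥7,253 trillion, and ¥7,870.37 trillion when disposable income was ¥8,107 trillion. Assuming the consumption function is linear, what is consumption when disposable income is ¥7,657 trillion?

C = 7460.87

MPC = (7870.37 − 7093.23)/(8107 − 7253) = 777.14/854 = 0.91
a = 7093.23 − 0.91(7253) = 7093.23 − 6600.23 = 493
C = 493 + 0.91(7657) = 493 + 6967.87 = 7460.87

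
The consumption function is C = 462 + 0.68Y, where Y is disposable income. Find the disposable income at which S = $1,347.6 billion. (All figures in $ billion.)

Y = 5655

S = Y − C = -462 + 0.32Y
-462 + 0.32Y = 1347.6, so 0.32Y = 1809.6 and Y = 5655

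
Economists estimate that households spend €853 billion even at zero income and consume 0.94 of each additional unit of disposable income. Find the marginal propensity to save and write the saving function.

MPS = 0.06; S = -853 + 0.06Y

MPS = 1 − MPC = 1 − 0.94 = 0.06
S = Y − C = -853 + 0.06Y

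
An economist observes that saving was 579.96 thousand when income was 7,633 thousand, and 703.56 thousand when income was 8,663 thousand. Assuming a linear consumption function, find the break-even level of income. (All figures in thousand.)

Y = 2800

MPS = ΔS/ΔY = (703.56 − 579.96)/(8663 − 7633) = 123.6/1030 = 0.12
MPC = 1 − MPS = 0.88
From S(7633) = 579.96: −a + 0.12(7633) = 579.96, so a = 915.96 − 579.96 = 336
Break-even (S = 0): Y = a/MPS = 336/0.12 = 2800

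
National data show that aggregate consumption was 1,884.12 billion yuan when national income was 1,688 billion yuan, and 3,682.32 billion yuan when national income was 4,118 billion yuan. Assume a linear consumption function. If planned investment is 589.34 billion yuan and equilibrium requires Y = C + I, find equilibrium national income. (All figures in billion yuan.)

Y = 4709

MPC = (3682.32 − 1884.12)/(4118 − 1688) = 1798.2/2430 = 0.74
a = 1884.12 − 0.74(1688) = 635
Equilibrium: Y = 635 + 0.74Y + 589.34
0.26Y = 1224.34, so Y = 1224.34/0.26 = 4709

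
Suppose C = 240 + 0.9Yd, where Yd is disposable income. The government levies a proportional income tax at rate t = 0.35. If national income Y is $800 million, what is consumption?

C = 708

Yd = (1 − 0.35)(800) = 0.65(800) = 520
C = 240 + 0.9(520) = 240 + 468 = 708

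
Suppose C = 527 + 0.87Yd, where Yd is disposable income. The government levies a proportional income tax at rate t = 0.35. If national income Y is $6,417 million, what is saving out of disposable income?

S = 15.2365

Yd = (1 − 0.35)(6417) = 0.65(6417) = 4171.05
C = 527 + 0.87(4171.05) = 527 + 3628.8135 = 4155.8135
S = Yd − C = 4171.05 − 4155.8135 = 15.2365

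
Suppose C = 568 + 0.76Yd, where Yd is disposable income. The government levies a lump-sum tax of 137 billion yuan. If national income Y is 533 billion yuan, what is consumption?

C = 868.96

Yd = Y − T = 533 − 137 = 396
C = 568 + 0.76(396) = 568 + 300.96 = 868.96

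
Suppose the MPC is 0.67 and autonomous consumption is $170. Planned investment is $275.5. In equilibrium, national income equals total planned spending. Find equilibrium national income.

Y = 1350

Y = C + I = 170 + 0.67Y + 275.5
Y − 0.67Y = 445.5
0.33Y = 445.5, so Y = 445.5/0.33 = 1350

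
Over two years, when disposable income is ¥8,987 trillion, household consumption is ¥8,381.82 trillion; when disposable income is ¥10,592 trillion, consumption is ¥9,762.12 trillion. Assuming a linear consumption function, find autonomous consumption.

MPC = ΔC/ΔY = (9762.12 − 8381.82)/(10592 − 8987) = 1380.3/1605 = 0.86
a = C − MPC·Y = 8381.82 − 0.86(8987) = 8381.82 − 7728.82 = 653

a = 653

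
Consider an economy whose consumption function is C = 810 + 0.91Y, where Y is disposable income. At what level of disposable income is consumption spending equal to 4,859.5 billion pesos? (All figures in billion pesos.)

Y = 4450

810 + 0.91Y = 4859.5
0.91Y = 4049.5, so Y = 4049.5/0.91 = 4450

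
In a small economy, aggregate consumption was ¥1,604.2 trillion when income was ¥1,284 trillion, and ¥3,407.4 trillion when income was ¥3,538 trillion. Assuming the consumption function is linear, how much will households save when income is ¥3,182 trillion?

S = 59.4

MPC = (3407.4 − 1604.2)/(3538 − 1284) = 1803.2/2254 = 0.8
a = 1604.2 − 0.8(1284) = 1604.2 − 1027.2 = 577
C = 577 + 0.8(3182) = 3122.6
S = 3182 − 3122.6 = 59.4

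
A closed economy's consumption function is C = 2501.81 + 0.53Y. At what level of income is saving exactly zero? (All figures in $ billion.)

At break-even, C = Y: 2501.81 + 0.53Y = Y
0.47Y = 2501.81, so Y = 2501.81/0.47 = 5323

Y = 5323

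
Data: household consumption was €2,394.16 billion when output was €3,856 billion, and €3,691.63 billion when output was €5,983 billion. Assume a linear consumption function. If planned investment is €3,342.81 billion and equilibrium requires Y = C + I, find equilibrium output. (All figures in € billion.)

MPC = (3691.63 − 2394.16)/(5983 − 3856) = 1297.47/2127 = 0.61
a = 2394.16 − 0.61(3856) = 42
Equilibrium: Y = 42 + 0.61Y + 3342.81
0.39Y = 3384.81, so Y = 3384.81/0.39 = 8679

Y = 8679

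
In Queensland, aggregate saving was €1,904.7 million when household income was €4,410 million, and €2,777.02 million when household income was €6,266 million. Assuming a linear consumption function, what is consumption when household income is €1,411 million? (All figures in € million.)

C = 915.83

MPS = ΔS/ΔY = (2777.02 − 1904.7)/(6266 − 4410) = 872.32/1856 = 0.47
MPC = 1 − MPS = 0.53
Autonomous saving = 1904.7 − 0.47(4410) = -168, so a = 168
C = 168 + 0.53(1411) = 168 + 747.83 = 915.83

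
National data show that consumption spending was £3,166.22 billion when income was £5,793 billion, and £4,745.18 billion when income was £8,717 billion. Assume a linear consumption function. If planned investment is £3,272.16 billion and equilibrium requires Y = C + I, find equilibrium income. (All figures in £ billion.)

MPC = (4745.18 − 3166.22)/(8717 − 5793) = 1578.96/2924 = 0.54
a = 3166.22 − 0.54(5793) = 38
Equilibrium: Y = 38 + 0.54Y + 3272.16
0.46Y = 3310.16, so Y = 3310.16/0.46 = 7196

Y = 7196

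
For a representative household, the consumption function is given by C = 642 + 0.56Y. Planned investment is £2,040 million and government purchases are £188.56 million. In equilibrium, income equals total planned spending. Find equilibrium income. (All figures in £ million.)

Y = C + I + G = 642 + 0.56Y + 2040 + 188.56
Y − 0.56Y = 2870.56
0.44Y = 2870.56, so Y = 2870.56/0.44 = 6524

Y = 6524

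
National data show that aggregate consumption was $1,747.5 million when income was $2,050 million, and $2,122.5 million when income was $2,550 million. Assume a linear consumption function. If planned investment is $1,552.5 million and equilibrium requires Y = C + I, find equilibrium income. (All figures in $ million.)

MPC = (2122.5 − 1747.5)/(2550 − 2050) = 375/500 = 0.75
a = 1747.5 − 0.75(2050) = 210
Equilibrium: Y = 210 + 0.75Y + 1552.5
0.25Y = 1762.5, so Y = 1762.5/0.25 = 7050

Y = 7050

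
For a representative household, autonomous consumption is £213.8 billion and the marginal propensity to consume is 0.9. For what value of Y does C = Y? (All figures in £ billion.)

At break-even, C = Y: 213.8 + 0.9Y = Y
0.1Y = 213.8, so Y = 213.8/0.1 = 2138

Y = 2138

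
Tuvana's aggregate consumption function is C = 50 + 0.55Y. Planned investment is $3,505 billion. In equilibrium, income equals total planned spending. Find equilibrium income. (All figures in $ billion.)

Y = 7900

Y = C + I = 50 + 0.55Y + 3505
Y − 0.55Y = 3555
0.45Y = 3555, so Y = 3555/0.45 = 7900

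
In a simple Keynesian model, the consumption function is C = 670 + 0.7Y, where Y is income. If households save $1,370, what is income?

Y = 6800

S = Y − C = -670 + 0.3Y
-670 + 0.3Y = 1370, so 0.3Y = 2040 and Y = 6800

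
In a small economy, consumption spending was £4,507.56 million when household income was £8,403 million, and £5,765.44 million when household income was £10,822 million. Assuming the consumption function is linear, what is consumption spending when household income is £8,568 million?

C = 4593.36

MPC = (5765.44 − 4507.56)/(10822 − 8403) = 1257.88/2419 = 0.52
a = 4507.56 − 0.52(8403) = 4507.56 − 4369.56 = 138
C = 138 + 0.52(8568) = 138 + 4455.36 = 4593.36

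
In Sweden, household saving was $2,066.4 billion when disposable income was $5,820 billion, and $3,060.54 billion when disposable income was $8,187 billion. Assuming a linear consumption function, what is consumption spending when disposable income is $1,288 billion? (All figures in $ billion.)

C = 1125.04

MPS = ΔS/ΔY = (3060.54 − 2066.4)/(8187 − 5820) = 994.14/2367 = 0.42
MPC = 1 − MPS = 0.58
Autonomous saving = 2066.4 − 0.42(5820) = -378, so a = 378
C = 378 + 0.58(1288) = 378 + 747.04 = 1125.04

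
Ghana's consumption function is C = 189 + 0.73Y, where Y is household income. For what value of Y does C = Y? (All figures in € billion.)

Y = 700

At break-even, C = Y: 189 + 0.73Y = Y
0.27Y = 189, so Y = 189/0.27 = 700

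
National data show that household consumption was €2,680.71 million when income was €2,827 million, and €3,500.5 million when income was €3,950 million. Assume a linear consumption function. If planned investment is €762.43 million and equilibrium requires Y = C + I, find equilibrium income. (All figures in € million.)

MPC = (3500.5 − 2680.71)/(3950 − 2827) = 819.79/1123 = 0.73
a = 2680.71 − 0.73(2827) = 617
Equilibrium: Y = 617 + 0.73Y + 762.43
0.27Y = 1379.43, so Y = 1379.43/0.27 = 5109

Y = 5109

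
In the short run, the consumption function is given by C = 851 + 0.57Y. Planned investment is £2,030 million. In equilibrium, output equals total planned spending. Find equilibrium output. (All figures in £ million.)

Y = C + I = 851 + 0.57Y + 2030
Y − 0.57Y = 2881
0.43Y = 2881, so Y = 2881/0.43 = 6700

Y = 6700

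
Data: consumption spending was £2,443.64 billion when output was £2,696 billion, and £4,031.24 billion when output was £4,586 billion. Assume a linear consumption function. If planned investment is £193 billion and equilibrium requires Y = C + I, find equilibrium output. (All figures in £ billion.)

Y = 2325

MPC = (4031.24 − 2443.64)/(4586 − 2696) = 1587.6/1890 = 0.84
a = 2443.64 − 0.84(2696) = 179
Equilibrium: Y = 179 + 0.84Y + 193
0.16Y = 372, so Y = 372/0.16 = 2325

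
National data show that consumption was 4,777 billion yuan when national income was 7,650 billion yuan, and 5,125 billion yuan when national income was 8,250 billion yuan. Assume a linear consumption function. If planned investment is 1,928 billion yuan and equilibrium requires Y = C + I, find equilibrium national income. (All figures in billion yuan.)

Y = 5400

MPC = (5125 − 4777)/(8250 − 7650) = 348/600 = 0.58
a = 4777 − 0.58(7650) = 340
Equilibrium: Y = 340 + 0.58Y + 1928
0.42Y = 2268, so Y = 2268/0.42 = 5400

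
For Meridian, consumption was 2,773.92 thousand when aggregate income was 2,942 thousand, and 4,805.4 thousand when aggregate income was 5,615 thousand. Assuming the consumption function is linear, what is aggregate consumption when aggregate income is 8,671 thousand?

C = 7127.96

MPC = (4805.4 − 2773.92)/(5615 − 2942) = 2031.48/2673 = 0.76
a = 2773.92 − 0.76(2942) = 2773.92 − 2235.92 = 538
C = 538 + 0.76(8671) = 538 + 6589.96 = 7127.96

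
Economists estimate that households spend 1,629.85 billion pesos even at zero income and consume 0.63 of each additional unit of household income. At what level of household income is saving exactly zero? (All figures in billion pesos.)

Y = 4405

At break-even, C = Y: 1629.85 + 0.63Y = Y
0.37Y = 1629.85, so Y = 1629.85/0.37 = 4405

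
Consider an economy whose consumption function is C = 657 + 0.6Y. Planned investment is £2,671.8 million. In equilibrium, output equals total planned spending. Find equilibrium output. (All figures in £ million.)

Y = 8322

Y = C + I = 657 + 0.6Y + 2671.8
Y − 0.6Y = 3328.8
0.4Y = 3328.8, so Y = 3328.8/0.4 = 8322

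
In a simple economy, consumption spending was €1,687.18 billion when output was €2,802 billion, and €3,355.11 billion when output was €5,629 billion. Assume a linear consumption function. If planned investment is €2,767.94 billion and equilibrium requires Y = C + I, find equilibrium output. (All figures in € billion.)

MPC = (3355.11 − 1687.18)/(5629 − 2802) = 1667.93/2827 = 0.59
a = 1687.18 − 0.59(2802) = 34
Equilibrium: Y = 34 + 0.59Y + 2767.94
0.41Y = 2801.94, so Y = 2801.94/0.41 = 6834

Y = 6834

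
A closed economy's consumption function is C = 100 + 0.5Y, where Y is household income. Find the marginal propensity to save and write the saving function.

MPS = 0.5; S = -100 + 0.5Y

MPS = 1 − MPC = 1 − 0.5 = 0.5
S = Y − C = -100 + 0.5Y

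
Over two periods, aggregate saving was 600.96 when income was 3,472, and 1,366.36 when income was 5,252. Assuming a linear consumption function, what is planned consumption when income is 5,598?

C = 4082.86

MPS = ΔS/ΔY = (1366.36 − 600.96)/(5252 − 3472) = 765.4/1780 = 0.43
MPC = 1 − MPS = 0.57
Autonomous saving = 600.96 − 0.43(3472) = -892, so a = 892
C = 892 + 0.57(5598) = 892 + 3190.86 = 4082.86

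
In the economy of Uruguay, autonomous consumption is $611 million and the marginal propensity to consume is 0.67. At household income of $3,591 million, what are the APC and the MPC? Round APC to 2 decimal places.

APC = 0.84; MPC = 0.67

MPC = 0.67 (the slope of the consumption function)
C = 611 + 0.67(3591) = 3016.97, so APC = 3016.97/3591 = 0.84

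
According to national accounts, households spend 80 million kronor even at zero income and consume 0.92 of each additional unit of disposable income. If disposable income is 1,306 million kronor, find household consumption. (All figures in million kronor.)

C = 1281.52

C = 80 + 0.92(1306) = 80 + 1201.52 = 1281.52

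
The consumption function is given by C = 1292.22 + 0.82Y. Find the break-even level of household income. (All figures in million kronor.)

At break-even, C = Y: 1292.22 + 0.82Y = Y
0.18Y = 1292.22, so Y = 1292.22/0.18 = 7179

Y = 7179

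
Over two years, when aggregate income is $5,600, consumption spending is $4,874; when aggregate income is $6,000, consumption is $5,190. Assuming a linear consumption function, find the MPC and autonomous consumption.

MPC = 0.79; a = 450

MPC = ΔC/ΔY = (5190 − 4874)/(6000 − 5600) = 316/400 = 0.79
a = C − MPC·Y = 4874 − 0.79(5600) = 4874 − 4424 = 450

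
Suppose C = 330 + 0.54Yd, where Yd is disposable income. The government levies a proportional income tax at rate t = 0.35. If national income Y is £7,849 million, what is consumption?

C = 3084.999

Yd = (1 − 0.35)(7849) = 0.65(7849) = 5101.85
C = 330 + 0.54(5101.85) = 330 + 2754.999 = 3084.999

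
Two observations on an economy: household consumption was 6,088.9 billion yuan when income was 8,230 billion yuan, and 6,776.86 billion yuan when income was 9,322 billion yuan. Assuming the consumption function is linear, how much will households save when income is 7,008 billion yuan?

MPC = (6776.86 − 6088.9)/(9322 − 8230) = 687.96/1092 = 0.63
a = 6088.9 − 0.63(8230) = 6088.9 − 5184.9 = 904
C = 904 + 0.63(7008) = 5319.04
S = 7008 − 5319.04 = 1688.96

S = 1688.96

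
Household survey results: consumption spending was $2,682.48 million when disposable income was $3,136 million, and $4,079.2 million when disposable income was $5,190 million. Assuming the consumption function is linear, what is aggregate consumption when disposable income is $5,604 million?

MPC = (4079.2 − 2682.48)/(5190 − 3136) = 1396.72/2054 = 0.68
a = 2682.48 − 0.68(3136) = 2682.48 − 2132.48 = 550
C = 550 + 0.68(5604) = 550 + 3810.72 = 4360.72

C = 4360.72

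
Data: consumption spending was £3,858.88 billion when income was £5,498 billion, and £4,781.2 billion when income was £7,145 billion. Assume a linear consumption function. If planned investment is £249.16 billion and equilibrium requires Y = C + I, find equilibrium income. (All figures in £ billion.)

MPC = (4781.2 − 3858.88)/(7145 − 5498) = 922.32/1647 = 0.56
a = 3858.88 − 0.56(5498) = 780
Equilibrium: Y = 780 + 0.56Y + 249.16
0.44Y = 1029.16, so Y = 1029.16/0.44 = 2339

Y = 2339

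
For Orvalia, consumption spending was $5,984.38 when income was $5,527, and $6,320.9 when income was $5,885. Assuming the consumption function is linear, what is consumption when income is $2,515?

C = 3153.1

MPC = (6320.9 − 5984.38)/(5885 − 5527) = 336.52/358 = 0.94
a = 5984.38 − 0.94(5527) = 5984.38 − 5195.38 = 789
C = 789 + 0.94(2515) = 789 + 2364.1 = 3153.1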